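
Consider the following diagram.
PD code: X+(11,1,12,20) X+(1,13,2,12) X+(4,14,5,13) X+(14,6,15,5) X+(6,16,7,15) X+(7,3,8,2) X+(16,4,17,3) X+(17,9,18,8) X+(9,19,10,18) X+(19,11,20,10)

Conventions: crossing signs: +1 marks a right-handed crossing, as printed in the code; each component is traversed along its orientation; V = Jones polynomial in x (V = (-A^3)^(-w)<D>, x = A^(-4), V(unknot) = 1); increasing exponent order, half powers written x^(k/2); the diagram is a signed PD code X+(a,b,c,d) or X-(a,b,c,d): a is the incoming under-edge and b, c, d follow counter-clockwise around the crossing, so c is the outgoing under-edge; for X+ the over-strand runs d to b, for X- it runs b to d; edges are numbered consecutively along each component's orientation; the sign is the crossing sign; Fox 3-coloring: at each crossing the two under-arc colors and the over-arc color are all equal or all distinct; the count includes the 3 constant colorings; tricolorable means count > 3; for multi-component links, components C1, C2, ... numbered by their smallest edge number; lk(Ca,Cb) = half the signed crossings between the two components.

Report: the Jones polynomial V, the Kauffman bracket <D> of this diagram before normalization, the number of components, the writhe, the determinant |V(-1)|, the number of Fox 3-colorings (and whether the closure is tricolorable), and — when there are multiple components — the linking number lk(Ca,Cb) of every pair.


V = x^4 + x^6 - x^7 + x^8 - x^9 + x^10 - x^11 + x^12 - x^13
<D> = -A^-22 + A^-18 - A^-14 + A^-10 - A^-6 + A^-2 - A^2 + A^6 + A^14 (w = +10)
1 component over 10 crossings, w = +10
9 Fox colorings among 3^10, |V(-1)| = 9: tricolorable
why: V spans 9 powers of x: at least 9 crossings in any diagram


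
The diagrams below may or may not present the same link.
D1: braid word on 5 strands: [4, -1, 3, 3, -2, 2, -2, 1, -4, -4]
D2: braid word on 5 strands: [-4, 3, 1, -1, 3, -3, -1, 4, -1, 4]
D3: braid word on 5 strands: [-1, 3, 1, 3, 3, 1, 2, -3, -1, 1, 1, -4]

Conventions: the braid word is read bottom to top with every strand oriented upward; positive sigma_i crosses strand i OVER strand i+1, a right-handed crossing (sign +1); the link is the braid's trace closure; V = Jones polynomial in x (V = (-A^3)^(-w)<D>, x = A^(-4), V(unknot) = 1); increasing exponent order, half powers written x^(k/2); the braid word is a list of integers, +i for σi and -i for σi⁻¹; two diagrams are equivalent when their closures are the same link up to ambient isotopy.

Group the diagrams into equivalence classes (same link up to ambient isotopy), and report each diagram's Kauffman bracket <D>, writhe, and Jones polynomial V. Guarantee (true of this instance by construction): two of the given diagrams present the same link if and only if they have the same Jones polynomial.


equivalence classes: {D1} | {D2} | {D3}
D1 (bracket A^-12 + A^-8 + A^-4 + 1; 10 crossings at w = 0): V = 1 + x + x^2 + x^3
V(D2) = x^-3 + x^-2 + x^-1 + 1  (w 0, c 10, <D> = 1 + A^4 + A^8 + A^12)
V(D3) = x + 2x^3 + x^5  (w +4, c 12, <D> = A^-8 + 2 + A^8)
observation: V(x) takes 3 values over 3 diagrams, fixing the grouping


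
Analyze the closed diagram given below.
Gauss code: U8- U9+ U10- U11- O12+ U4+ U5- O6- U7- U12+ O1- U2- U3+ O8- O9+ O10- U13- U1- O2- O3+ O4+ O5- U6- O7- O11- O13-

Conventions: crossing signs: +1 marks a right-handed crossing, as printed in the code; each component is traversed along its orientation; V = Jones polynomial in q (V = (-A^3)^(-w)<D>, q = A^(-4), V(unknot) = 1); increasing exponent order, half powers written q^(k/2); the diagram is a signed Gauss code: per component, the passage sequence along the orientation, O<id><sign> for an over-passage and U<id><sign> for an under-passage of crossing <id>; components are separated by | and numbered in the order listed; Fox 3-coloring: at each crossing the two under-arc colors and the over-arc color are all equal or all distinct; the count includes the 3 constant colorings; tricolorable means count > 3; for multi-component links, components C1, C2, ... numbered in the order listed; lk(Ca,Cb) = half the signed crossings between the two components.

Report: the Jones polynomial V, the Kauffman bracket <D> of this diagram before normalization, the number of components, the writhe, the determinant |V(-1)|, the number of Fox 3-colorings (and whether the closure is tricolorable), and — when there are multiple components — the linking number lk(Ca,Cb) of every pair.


V = -q^-6 + q^-5 - q^-4 + 2q^-3 - q^-2 + q^-1
<D> = -A^-11 + A^-7 - 2A^-3 + A - A^5 + A^9 (w = -5)
1 component over 13 crossings, w = -5
3 Fox colorings among 3^13, |V(-1)| = 7: not tricolorable
why: w = -5 (over 13 crossings) is diagram-only; (-A^3)^(5) removes it from V


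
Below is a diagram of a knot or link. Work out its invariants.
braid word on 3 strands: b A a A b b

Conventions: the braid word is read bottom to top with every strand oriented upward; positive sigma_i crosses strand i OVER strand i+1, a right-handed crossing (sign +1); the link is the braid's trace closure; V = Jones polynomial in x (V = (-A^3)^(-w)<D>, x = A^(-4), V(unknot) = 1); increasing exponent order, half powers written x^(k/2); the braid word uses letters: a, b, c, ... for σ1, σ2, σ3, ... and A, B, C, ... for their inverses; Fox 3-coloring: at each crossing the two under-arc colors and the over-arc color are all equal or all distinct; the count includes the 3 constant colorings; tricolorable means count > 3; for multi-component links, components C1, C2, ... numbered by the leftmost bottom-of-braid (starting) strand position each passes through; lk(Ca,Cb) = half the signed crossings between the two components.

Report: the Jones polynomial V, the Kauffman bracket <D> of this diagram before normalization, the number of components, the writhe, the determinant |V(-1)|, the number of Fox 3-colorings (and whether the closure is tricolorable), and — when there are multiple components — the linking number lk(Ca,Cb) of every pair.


V = x + x^3 - x^4
<D> = -A^-10 + A^-6 + A^2 (w = +2)
1 component over 6 crossings, w = +2
9 Fox colorings among 3^6, |V(-1)| = 3: tricolorable
why: the word shrinks to σ2 σ1⁻¹ σ2 σ2 after cancelling


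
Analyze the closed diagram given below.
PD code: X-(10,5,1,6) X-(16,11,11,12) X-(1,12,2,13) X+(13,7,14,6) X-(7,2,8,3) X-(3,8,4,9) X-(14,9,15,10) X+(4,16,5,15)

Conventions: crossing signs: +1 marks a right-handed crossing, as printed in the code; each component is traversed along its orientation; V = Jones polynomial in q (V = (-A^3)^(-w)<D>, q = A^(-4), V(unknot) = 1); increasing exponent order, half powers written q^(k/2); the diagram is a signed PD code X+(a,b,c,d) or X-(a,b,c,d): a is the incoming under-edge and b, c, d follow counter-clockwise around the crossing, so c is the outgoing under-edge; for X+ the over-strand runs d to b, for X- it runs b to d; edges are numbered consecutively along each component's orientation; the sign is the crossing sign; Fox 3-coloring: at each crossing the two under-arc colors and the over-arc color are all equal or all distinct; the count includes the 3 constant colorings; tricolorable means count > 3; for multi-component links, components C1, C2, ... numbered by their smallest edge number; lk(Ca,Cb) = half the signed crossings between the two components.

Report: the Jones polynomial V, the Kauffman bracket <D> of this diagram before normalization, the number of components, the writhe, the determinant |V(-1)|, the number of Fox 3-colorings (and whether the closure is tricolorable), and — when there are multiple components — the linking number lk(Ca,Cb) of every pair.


Jones polynomial: V(q) = q^(-11/2) - q^(-9/2) + q^(-7/2) - 2q^(-5/2) + q^(-3/2) - 2q^(-1/2)
<D> = -2A^-10 + A^-6 - 2A^-2 + A^2 - A^6 + A^10; writhe -4
components 2, writhe -4 (8 crossings)
linking number lk(C1,C2) = 0
3-colorings: 3 of 3^8, det 8 — not tricolorable
note: det 8 = |V(-1)|; not divisible by 3, so not tricolorable


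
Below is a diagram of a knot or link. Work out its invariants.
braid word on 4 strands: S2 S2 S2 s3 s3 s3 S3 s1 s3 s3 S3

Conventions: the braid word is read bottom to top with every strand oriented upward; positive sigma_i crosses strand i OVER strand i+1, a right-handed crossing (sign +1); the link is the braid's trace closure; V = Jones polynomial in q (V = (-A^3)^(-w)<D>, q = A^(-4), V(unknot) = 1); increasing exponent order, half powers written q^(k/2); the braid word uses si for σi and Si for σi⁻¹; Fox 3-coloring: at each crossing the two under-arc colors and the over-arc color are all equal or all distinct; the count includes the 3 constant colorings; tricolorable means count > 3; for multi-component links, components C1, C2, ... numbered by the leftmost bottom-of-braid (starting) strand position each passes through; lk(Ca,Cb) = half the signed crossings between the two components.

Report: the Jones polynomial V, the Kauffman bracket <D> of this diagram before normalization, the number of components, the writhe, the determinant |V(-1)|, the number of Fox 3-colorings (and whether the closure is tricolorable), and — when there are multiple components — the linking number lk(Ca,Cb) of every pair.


V = -q^-3 + q^-2 - q^-1 + 3 - q + q^2 - q^3
<D> = A^-9 - A^-5 + A^-1 - 3A^3 + A^7 - A^11 + A^15 (w = +1)
1 component over 11 crossings, w = +1
27 Fox colorings among 3^11, |V(-1)| = 9: tricolorable
why: V spans 6 powers of q: at least 6 crossings in any diagram


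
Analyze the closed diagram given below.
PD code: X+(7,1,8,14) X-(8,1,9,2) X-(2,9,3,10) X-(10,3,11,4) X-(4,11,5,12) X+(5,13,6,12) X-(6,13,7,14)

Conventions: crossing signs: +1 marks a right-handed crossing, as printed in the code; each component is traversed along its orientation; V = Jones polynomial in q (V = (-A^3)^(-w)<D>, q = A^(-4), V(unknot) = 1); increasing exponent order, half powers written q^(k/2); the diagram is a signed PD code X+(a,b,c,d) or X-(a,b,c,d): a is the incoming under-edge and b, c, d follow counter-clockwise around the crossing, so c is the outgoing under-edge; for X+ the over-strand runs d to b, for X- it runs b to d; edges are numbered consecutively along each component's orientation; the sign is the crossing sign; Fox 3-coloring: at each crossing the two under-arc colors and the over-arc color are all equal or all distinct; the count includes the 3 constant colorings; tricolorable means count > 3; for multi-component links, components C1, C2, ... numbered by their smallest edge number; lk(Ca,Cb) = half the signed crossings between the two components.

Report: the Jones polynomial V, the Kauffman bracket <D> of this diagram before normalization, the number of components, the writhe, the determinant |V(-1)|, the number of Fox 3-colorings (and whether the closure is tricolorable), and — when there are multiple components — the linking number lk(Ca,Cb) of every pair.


Jones polynomial: V(q) = -q^-4 + q^-3 + q^-1
<D> = -A^-5 - A^3 + A^7; writhe -3
components 1, writhe -3 (7 crossings)
3-colorings: 9 of 3^7, det 3 — tricolorable
note: w = -3 (over 7 crossings) is diagram-only; (-A^3)^(3) removes it from V


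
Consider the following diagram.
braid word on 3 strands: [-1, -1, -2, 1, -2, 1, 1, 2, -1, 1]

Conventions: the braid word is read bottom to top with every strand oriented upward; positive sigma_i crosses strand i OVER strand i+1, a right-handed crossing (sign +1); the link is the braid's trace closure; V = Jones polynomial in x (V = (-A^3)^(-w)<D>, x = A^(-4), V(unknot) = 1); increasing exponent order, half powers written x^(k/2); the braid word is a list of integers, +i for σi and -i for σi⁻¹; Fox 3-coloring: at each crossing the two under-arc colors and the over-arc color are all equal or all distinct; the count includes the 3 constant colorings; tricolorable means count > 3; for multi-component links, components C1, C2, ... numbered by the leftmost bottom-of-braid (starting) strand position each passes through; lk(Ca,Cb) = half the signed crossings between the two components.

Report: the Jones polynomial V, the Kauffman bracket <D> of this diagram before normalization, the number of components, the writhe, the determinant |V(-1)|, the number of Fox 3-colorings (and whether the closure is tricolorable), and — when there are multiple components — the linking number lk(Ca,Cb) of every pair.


Jones polynomial: V(x) = -x^-3 + 2x^-2 - 2x^-1 + 3 - 2x + 2x^2 - x^3
<D> = -A^-12 + 2A^-8 - 2A^-4 + 3 - 2A^4 + 2A^8 - A^12; writhe 0
components 1, writhe 0 (10 crossings)
3-colorings: 3 of 3^10, det 13 — not tricolorable
note: V spans 6 powers of x: at least 6 crossings in any diagram


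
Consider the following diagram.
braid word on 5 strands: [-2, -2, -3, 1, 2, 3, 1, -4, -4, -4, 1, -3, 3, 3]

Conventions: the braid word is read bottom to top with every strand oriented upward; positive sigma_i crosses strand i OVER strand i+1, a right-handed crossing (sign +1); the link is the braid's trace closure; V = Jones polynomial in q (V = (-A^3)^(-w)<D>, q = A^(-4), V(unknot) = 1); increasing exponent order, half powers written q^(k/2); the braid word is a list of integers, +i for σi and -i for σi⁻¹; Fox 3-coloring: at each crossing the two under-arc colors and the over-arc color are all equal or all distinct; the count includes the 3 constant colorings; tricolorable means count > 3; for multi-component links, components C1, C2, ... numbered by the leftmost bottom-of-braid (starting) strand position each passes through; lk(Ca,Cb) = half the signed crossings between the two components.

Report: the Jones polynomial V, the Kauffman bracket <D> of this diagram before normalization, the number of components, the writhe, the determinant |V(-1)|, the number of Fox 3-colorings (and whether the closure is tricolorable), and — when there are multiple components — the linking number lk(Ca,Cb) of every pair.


V(q) = -q^-5 + 2q^-4 - 3q^-3 + 5q^-2 - 5q^-1 + 6 - 5q + 3q^2 - 2q^3 + q^4
bracket: A^-16 - 2A^-12 + 3A^-8 - 5A^-4 + 6 - 5A^4 + 5A^8 - 3A^12 + 2A^16 - A^20, w = 0
1 component, writhe 0, over 14 crossings
det 33, colorings 9 of 3^14 — tricolorable
observation: the span of V is 9, forcing >= 9 crossings in any diagram


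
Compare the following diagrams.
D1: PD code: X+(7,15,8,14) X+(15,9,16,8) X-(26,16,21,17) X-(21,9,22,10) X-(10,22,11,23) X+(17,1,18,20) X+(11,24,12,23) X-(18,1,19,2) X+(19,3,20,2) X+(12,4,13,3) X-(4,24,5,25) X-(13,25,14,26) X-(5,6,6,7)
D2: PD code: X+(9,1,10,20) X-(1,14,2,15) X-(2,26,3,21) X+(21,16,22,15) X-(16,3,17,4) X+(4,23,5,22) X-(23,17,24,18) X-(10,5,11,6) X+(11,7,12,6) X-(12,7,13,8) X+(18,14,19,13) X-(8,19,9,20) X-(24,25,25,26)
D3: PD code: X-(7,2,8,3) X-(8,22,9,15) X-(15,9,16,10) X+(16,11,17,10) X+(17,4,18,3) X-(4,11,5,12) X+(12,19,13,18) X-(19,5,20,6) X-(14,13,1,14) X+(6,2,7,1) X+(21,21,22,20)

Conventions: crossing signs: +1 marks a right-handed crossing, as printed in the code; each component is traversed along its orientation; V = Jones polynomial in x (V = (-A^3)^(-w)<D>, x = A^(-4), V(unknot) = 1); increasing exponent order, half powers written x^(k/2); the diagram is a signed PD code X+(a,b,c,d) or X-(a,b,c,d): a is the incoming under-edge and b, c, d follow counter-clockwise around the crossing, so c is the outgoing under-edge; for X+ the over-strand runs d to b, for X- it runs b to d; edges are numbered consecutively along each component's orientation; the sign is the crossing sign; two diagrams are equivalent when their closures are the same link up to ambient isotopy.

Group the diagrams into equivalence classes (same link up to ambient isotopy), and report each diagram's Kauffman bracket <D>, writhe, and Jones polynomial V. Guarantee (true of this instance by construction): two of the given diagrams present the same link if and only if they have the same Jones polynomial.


grouping into links: {D1} | {D2, D3}
V(D1) = -x^(-7/2) - x^(-3/2) - x^(1/2) + x^(3/2)  (w -1, c 13, <D> = -A^-9 + A^-5 + A^3 + A^11)
V(D2) = x^(-7/2) - 2x^(-5/2) + x^(-3/2) - 2x^(-1/2) + x^(1/2) - x^(3/2)  [13 crossings, <D> = A^-15 - A^-11 + 2A^-7 - A^-3 + 2A - A^5, w = -3]
V(D3) = x^(-7/2) - 2x^(-5/2) + x^(-3/2) - 2x^(-1/2) + x^(1/2) - x^(3/2)  (w -1, c 11, <D> = A^-9 - A^-5 + 2A^-1 - A^3 + 2A^7 - A^11)
key observation: 2 classes among 3 diagrams; unequal V(x) rules out equality


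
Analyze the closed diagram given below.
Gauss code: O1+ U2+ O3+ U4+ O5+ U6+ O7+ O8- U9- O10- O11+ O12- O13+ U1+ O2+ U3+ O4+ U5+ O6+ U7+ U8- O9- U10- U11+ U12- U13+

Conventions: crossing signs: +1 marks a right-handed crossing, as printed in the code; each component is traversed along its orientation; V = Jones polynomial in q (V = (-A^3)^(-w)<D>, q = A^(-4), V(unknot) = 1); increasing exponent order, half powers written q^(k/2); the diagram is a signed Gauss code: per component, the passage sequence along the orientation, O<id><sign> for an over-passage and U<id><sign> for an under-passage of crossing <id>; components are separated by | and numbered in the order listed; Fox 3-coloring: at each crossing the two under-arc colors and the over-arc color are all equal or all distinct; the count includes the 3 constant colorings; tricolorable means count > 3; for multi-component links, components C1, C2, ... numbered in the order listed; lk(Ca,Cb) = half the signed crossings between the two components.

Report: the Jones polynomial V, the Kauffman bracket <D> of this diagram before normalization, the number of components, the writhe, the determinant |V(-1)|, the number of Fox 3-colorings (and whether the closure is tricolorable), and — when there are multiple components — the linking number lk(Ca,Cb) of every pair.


V = q^2 + q^4 - q^5 + q^6 - q^7
<D> = A^-13 - A^-9 + A^-5 - A^-1 - A^7 (w = +5)
1 component over 13 crossings, w = +5
3 Fox colorings among 3^13, |V(-1)| = 5: not tricolorable
why: w = +5 (over 13 crossings) is diagram-only; (-A^3)^(-5) removes it from V


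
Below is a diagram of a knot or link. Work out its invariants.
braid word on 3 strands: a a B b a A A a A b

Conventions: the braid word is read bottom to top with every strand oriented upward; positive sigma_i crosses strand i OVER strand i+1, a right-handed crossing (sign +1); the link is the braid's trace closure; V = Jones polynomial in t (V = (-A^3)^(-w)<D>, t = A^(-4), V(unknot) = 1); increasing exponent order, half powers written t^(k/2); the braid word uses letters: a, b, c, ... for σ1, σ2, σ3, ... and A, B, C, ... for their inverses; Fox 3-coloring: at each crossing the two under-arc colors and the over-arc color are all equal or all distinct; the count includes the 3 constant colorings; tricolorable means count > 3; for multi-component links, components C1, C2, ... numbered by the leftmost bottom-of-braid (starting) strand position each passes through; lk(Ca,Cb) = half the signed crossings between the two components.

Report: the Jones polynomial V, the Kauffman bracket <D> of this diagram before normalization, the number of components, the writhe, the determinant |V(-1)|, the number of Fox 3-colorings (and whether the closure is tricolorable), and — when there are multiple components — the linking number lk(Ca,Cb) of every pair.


Jones polynomial: V(t) = 1
<D> = A^6; writhe +2
components 1, writhe +2 (10 crossings)
3-colorings: 3 of 3^10, det 1 — not tricolorable
note: |V(-1)| = 1: so not tricolorable, since 3 does not divide 1


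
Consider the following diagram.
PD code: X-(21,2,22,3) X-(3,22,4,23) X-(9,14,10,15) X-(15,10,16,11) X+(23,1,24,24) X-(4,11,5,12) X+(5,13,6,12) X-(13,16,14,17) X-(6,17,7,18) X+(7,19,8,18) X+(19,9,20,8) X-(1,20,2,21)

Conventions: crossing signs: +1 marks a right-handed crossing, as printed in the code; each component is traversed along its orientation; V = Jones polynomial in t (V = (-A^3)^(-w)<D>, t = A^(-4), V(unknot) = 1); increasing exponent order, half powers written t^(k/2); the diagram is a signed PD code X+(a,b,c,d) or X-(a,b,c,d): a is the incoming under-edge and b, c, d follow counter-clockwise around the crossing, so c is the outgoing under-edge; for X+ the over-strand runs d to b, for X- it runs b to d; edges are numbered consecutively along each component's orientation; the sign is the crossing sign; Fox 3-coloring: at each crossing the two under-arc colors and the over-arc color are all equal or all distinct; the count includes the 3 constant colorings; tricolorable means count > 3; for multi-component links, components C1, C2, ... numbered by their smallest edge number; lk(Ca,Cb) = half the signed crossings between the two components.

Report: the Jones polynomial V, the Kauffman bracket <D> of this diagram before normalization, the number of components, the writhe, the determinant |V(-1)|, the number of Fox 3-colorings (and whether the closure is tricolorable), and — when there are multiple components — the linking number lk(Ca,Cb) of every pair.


V = t^-8 - 2t^-7 + t^-6 - 2t^-5 + 2t^-4 + t^-2
<D> = A^-4 + 2A^4 - 2A^8 + A^12 - 2A^16 + A^20 (w = -4)
1 component over 12 crossings, w = -4
27 Fox colorings among 3^12, |V(-1)| = 9: tricolorable
why: |V(-1)| = 9: so tricolorable, since 3 divides 9


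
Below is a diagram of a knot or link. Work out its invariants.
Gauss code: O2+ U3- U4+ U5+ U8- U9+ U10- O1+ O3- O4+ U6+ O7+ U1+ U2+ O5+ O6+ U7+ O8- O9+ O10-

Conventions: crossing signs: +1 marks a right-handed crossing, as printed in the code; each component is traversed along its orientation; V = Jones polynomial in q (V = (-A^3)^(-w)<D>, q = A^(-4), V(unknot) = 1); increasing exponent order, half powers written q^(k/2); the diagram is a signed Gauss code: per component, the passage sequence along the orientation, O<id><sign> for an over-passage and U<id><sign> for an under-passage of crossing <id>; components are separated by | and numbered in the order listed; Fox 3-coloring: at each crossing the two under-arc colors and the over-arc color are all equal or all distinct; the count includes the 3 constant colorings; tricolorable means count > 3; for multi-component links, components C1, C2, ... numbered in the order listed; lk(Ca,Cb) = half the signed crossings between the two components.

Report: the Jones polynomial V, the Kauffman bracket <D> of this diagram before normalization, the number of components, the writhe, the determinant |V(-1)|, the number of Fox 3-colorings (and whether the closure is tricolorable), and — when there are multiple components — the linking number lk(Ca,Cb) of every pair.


V(q) = q - q^2 + 2q^3 - q^4 + q^5 - q^6
bracket: -A^-12 + A^-8 - A^-4 + 2 - A^4 + A^8, w = +4
1 component, writhe +4, over 10 crossings
det 7, colorings 3 of 3^10 — not tricolorable
observation: w = +4 (over 10 crossings) is diagram-only; (-A^3)^(-4) removes it from V


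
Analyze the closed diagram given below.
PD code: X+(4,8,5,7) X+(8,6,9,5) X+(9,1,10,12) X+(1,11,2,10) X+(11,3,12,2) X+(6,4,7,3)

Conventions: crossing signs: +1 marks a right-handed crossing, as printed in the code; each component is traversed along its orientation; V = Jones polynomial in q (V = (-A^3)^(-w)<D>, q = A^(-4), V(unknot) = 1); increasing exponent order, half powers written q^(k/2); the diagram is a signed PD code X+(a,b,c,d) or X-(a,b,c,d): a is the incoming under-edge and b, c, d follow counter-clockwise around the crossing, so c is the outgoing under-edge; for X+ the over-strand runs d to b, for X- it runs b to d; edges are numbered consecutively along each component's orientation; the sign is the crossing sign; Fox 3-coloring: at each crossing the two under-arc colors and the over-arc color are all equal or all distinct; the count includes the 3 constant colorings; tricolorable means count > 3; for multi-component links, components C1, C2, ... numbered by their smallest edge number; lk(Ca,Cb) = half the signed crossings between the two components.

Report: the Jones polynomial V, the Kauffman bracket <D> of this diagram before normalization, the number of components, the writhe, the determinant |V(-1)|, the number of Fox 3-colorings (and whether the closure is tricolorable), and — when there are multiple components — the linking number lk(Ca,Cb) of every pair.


V = q^2 + 2q^4 - 2q^5 + q^6 - 2q^7 + q^8
<D> = A^-14 - 2A^-10 + A^-6 - 2A^-2 + 2A^2 + A^10 (w = +6)
1 component over 6 crossings, w = +6
27 Fox colorings among 3^6, |V(-1)| = 9: tricolorable
why: V spans 6 powers of q: at least 6 crossings in any diagram


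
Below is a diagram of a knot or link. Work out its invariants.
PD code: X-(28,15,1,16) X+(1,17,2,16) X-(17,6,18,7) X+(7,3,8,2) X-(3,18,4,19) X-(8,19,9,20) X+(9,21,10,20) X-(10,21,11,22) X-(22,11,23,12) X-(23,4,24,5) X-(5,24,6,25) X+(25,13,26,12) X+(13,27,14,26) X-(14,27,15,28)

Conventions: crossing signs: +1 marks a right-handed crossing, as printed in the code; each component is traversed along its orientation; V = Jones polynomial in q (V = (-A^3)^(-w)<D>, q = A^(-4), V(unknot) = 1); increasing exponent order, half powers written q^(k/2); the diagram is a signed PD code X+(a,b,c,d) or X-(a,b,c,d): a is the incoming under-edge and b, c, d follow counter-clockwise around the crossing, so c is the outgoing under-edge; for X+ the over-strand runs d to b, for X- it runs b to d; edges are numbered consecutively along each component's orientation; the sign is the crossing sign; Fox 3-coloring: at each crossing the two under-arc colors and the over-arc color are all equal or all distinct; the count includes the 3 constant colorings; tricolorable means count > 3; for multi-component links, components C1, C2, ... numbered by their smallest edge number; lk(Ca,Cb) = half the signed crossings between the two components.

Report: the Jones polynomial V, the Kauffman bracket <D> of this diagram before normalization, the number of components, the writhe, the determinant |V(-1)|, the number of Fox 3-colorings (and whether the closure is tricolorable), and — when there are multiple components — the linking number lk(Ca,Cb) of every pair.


V(q) = q^-7 - 2q^-6 + 2q^-5 - 3q^-4 + 3q^-3 - 2q^-2 + 2q^-1
bracket: 2A^-8 - 2A^-4 + 3 - 3A^4 + 2A^8 - 2A^12 + A^16, w = -4
1 component, writhe -4, over 14 crossings
det 15, colorings 9 of 3^14 — tricolorable
observation: |V(-1)| = 15: so tricolorable, since 3 divides 15


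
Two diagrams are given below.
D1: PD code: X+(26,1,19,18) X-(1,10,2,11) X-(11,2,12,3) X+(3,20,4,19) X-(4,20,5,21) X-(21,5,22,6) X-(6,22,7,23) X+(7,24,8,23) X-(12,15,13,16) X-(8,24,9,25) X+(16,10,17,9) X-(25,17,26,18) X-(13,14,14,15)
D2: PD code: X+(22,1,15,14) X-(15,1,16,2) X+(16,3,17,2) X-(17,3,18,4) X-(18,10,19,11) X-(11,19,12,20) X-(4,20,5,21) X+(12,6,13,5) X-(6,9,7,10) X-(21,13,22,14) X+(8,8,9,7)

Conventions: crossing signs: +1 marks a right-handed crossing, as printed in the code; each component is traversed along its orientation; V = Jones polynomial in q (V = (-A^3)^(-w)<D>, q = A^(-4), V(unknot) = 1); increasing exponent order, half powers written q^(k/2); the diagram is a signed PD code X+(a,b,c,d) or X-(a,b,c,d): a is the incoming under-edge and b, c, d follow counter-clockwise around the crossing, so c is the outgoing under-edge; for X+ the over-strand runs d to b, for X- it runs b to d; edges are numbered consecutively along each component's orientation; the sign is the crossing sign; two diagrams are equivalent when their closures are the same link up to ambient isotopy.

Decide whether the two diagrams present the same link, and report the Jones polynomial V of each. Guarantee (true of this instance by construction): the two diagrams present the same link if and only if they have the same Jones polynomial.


equivalent: no
V(D1) = -q^(-5/2) - q^(-1/2)  (w -5, c 13, <D> = A^-13 + A^-5)
V(D2) = -q^(-9/2) - q^(-5/2) + q^(-3/2) - q^(-1/2)  (w -3, c 11, <D> = A^-7 - A^-3 + A + A^9)
why: comparing 2 Jones polynomials yields 2 groups


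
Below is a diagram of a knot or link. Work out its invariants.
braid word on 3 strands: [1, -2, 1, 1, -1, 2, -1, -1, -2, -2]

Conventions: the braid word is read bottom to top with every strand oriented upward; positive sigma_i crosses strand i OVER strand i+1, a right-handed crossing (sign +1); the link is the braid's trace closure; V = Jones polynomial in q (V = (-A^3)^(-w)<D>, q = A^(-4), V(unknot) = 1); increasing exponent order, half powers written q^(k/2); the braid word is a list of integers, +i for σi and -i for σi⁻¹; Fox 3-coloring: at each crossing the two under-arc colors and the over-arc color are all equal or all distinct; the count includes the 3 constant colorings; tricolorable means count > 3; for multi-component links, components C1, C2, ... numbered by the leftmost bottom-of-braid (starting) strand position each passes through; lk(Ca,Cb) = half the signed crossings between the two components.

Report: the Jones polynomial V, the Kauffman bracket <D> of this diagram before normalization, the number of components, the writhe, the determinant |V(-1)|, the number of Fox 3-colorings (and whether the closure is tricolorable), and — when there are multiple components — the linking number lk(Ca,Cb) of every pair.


V(q) = q^-5 - 2q^-4 + 2q^-3 - 2q^-2 + 2q^-1 - 1 + q
bracket: A^-10 - A^-6 + 2A^-2 - 2A^2 + 2A^6 - 2A^10 + A^14, w = -2
1 component, writhe -2, over 10 crossings
det 11, colorings 3 of 3^10 — not tricolorable
observation: free reduction leaves σ1 σ2⁻¹ σ1 σ2 σ1⁻¹ σ1⁻¹ σ2⁻¹ σ2⁻¹ of the original 10 letters


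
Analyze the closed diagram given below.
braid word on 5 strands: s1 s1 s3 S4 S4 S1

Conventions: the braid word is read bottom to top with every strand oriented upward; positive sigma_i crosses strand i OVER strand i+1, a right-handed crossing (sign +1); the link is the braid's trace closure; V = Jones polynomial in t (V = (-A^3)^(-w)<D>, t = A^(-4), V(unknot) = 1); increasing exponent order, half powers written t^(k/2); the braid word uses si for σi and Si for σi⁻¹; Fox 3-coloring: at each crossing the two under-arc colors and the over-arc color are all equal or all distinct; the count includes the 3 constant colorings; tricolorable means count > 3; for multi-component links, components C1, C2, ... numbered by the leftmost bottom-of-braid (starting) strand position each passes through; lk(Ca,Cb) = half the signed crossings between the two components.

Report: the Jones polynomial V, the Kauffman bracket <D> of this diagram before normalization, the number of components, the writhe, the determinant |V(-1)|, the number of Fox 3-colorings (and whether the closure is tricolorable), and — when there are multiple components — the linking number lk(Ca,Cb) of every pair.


Jones polynomial: V(t) = t^-3 + t^-2 + t^-1 + 1
<D> = 1 + A^4 + A^8 + A^12; writhe 0
components 3, writhe 0 (6 crossings)
linking number lk(C1,C2) = 0
lk(C1,C3): 0
lk(C2,C3) = -1
3-colorings: 9 of 3^6, det 0 — tricolorable
note: det 0 = |V(-1)|; divisible by 3, so tricolorable


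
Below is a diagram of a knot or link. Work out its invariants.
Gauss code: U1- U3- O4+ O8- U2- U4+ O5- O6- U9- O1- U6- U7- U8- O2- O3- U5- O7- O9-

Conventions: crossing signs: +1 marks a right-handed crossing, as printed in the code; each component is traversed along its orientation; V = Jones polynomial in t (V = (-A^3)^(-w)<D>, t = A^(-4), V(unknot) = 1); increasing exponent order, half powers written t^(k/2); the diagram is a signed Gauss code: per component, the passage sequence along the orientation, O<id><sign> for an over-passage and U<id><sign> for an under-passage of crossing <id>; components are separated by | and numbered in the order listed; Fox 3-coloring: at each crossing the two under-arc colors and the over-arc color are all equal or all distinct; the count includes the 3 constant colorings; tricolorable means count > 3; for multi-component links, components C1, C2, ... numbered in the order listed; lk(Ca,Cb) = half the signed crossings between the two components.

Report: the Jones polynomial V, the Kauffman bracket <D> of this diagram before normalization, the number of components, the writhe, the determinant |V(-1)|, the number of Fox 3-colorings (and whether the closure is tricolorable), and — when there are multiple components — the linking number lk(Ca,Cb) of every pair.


V = -t^-9 + t^-8 - 2t^-7 + 3t^-6 - 2t^-5 + 2t^-4 - t^-3 + t^-2
<D> = -A^-13 + A^-9 - 2A^-5 + 2A^-1 - 3A^3 + 2A^7 - A^11 + A^15 (w = -7)
1 component over 9 crossings, w = -7
3 Fox colorings among 3^9, |V(-1)| = 13: not tricolorable
why: the span of V is 7, forcing >= 7 crossings in any diagram


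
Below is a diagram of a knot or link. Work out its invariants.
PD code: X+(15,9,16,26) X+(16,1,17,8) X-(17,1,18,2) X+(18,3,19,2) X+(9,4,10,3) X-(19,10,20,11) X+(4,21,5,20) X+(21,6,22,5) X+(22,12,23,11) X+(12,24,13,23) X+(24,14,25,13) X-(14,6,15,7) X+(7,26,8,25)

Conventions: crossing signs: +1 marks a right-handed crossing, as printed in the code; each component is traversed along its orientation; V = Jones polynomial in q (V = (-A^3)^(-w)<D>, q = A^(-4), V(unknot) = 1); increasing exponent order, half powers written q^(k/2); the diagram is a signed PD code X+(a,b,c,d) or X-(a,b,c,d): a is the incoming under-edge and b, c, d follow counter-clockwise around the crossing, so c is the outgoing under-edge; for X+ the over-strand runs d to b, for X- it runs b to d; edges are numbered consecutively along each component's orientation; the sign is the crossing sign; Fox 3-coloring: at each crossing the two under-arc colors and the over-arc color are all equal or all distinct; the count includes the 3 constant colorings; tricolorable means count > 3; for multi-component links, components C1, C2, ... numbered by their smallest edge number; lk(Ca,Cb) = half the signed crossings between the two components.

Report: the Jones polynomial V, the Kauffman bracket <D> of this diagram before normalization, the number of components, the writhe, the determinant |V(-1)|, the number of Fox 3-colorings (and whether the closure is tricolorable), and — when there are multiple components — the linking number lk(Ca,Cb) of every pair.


V(q) = -q^(5/2) + q^(7/2) - 4q^(9/2) + 4q^(11/2) - 5q^(13/2) + 5q^(15/2) - 4q^(17/2) + 3q^(19/2) - q^(21/2)
bracket: A^-21 - 3A^-17 + 4A^-13 - 5A^-9 + 5A^-5 - 4A^-1 + 4A^3 - A^7 + A^11, w = +7
2 components, writhe +7, over 13 crossings
lk(C1,C2) = +2
det 28, colorings 3 of 3^13 — not tricolorable
observation: the 1 component pair carries total linking +2


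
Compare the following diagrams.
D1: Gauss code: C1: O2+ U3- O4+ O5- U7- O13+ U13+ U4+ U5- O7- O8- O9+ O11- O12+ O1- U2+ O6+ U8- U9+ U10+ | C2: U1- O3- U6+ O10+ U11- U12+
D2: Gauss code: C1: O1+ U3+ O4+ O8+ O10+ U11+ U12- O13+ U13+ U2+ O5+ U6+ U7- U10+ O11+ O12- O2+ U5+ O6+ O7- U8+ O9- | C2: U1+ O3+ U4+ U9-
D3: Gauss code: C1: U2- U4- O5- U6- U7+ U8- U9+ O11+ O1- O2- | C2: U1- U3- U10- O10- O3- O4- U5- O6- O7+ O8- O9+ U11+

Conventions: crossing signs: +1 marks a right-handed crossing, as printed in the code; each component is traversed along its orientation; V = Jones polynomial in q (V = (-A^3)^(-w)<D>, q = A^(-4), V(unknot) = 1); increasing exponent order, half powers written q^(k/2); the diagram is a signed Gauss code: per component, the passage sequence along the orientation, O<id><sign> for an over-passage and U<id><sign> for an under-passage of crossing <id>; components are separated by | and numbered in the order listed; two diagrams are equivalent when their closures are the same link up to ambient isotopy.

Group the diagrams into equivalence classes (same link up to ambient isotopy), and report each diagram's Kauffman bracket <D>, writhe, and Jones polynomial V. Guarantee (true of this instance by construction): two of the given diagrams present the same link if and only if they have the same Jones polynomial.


grouping into links: {D1} | {D2} | {D3}
V(D1) = -q^(-3/2) + q^(-1/2) - 2q^(1/2) + q^(3/2) - 2q^(5/2) + q^(7/2)  (w +1, c 13, <D> = -A^-11 + 2A^-7 - A^-3 + 2A - A^5 + A^9)
V(D2) = -q^(3/2) - 2q^(7/2) + q^(9/2) - q^(11/2) + q^(13/2)  [13 crossings, <D> = -A^-5 + A^-1 - A^3 + 2A^7 + A^15, w = +7]
V(D3) = -q^(-5/2) - q^(-1/2)  (w -5, c 11, <D> = A^-13 + A^-5)
key observation: 3 values of V(q) split the 3 diagrams


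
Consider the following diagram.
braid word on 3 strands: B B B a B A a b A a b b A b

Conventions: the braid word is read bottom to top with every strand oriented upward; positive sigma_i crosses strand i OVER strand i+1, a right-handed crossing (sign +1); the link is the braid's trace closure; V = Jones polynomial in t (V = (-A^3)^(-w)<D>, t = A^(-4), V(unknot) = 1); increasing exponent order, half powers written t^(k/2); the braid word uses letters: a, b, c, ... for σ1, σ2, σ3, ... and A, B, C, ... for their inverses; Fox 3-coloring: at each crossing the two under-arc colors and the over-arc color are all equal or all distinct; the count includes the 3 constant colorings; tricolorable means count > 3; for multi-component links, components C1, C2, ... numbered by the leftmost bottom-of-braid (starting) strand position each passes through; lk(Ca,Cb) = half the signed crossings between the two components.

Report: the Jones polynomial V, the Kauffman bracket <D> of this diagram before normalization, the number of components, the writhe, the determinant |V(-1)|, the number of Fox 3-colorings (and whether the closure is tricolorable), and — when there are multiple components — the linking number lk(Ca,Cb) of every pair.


V = t^-2 + 2 + t^2
<D> = A^-8 + 2 + A^8 (w = 0)
3 components over 14 crossings, w = 0
lk(C1,C2): +1
lk(C1,C3) = 0
linking number lk(C2,C3) = -1
3 Fox colorings among 3^14, |V(-1)| = 4: not tricolorable
why: span 4 respects span(V) <= c + mu - 1 = 16 for this 3-component diagram


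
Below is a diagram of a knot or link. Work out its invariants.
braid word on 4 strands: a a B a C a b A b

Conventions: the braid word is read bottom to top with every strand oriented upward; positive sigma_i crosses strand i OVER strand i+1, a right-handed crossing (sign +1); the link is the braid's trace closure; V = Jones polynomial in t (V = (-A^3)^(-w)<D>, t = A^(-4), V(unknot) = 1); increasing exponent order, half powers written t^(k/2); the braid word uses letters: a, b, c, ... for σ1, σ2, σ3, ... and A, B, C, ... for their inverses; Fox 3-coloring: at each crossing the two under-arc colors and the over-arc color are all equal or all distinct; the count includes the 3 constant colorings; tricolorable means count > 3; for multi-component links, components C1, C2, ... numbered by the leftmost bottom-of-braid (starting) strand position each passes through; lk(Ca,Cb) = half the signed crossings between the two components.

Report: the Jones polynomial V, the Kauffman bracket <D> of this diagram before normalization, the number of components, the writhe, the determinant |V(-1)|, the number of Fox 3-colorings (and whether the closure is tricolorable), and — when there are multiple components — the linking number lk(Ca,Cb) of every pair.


V = 2t - 2t^2 + 3t^3 - 3t^4 + 2t^5 - 2t^6 + t^7
<D> = -A^-19 + 2A^-15 - 2A^-11 + 3A^-7 - 3A^-3 + 2A - 2A^5 (w = +3)
1 component over 9 crossings, w = +3
9 Fox colorings among 3^9, |V(-1)| = 15: tricolorable
why: det 15 = |V(-1)|; divisible by 3, so tricolorable


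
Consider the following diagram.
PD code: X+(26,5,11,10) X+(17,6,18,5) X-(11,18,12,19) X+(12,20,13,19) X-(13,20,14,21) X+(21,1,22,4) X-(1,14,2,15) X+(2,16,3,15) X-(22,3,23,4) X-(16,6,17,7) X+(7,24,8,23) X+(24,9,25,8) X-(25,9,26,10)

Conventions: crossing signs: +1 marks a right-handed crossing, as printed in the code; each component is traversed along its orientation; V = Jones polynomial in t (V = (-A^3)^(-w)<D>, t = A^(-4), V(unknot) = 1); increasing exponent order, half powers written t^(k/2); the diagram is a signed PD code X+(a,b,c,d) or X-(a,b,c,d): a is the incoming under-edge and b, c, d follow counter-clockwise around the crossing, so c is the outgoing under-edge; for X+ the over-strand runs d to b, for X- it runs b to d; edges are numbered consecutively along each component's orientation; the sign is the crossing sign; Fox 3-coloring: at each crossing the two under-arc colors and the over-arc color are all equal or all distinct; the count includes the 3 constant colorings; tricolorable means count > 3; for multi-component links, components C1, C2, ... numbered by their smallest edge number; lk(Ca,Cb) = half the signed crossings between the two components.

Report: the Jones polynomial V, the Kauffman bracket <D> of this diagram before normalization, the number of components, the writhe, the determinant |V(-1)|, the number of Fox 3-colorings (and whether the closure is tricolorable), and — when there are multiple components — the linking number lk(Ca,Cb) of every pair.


Jones polynomial: V(t) = 1 + t + t^2 + t^3
<D> = -A^-9 - A^-5 - A^-1 - A^3; writhe +1
components 3, writhe +1 (13 crossings)
linking number lk(C1,C2) = 0
lk(C1,C3): 0
lk(C2,C3) = +1
3-colorings: 9 of 3^13, det 0 — tricolorable
note: the 3 component pairs carry total linking +1
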